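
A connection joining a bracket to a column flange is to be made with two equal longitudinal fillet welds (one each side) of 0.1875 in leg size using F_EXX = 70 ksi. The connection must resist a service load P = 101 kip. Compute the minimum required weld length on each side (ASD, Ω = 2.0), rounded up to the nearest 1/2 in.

L = 18.5 in on each side

Throat t_e = 0.707 × 0.1875 = 0.1326 in.
r_n/Ω = (0.6 × 70 × 0.1326) / 2.0 = 2.784 kip/in.
L_req = P / (r_n/Ω) = 101 / 2.784 = 36.28 in total.
Per side: 36.28 / 2 = 18.14 in.
Round up → use L = 18.5 in on each side.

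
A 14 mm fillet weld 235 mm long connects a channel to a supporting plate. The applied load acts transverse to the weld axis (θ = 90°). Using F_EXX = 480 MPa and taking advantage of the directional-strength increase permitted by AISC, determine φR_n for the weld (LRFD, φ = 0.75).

t_e = 0.707 × 14 = 9.898 mm; A_we = 9.898 × 235 = 2326 mm².
Directional factor: 1.0 + 0.5 sin^1.5(90°) = 1.5.
F_nw = 0.6 × 480 × 1.5 = 432 MPa.
φR_n = 0.75 × 432 × 2326 × 10⁻³ = 753.6 kN.

φR_n ≈ 754 kN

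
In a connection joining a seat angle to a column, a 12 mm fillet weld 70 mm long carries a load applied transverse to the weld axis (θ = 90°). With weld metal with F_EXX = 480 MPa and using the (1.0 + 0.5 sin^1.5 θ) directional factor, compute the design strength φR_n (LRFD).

t_e = 0.707 × 12 = 8.484 mm; A_we = 8.484 × 70 = 593.9 mm².
Directional factor: 1.0 + 0.5 sin^1.5(90°) = 1.5.
F_nw = 0.6 × 480 × 1.5 = 432 MPa.
φR_n = 0.75 × 432 × 593.9 × 10⁻³ = 192.4 kN.

φR_n ≈ 192 kN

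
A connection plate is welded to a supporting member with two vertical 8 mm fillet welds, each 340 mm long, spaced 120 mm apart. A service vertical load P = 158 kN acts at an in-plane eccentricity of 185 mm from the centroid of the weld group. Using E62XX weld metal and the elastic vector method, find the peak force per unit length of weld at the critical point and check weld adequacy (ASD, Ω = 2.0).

E62XX → F_EXX = 620 MPa.
Total weld length L_w = 680 mm. Treat welds as unit-width lines.
Polar moment about centroid: J = 2[d³/12 + d(b/2)²] = 2[340³/12 + 340×60²] = 8999000 mm³.
Direct shear f_v = P/L_w = 158×10³ / 680 = 232.4 N/mm (vertical).
Torsion M = P·e = 158×10³ × 185 = 29230000 N·mm.
Critical point at (x, y) = (60, 170) from centroid. f_tx = M·y/J = 552.2 N/mm; f_ty = M·x/J = 194.9 N/mm.
Resultant f_max = √[f_tx² + (f_v + f_ty)²] = √[552.2² + (232.4 + 194.9)²] = 698.2 N/mm.
Capacity per unit length: r_n/Ω = (1/2.0) × 0.6 × 620 × (0.707 × 8) = 1052 N/mm.
698.2 ≤ 1052 → adequate.

f_max ≈ 698 N/mm; adequate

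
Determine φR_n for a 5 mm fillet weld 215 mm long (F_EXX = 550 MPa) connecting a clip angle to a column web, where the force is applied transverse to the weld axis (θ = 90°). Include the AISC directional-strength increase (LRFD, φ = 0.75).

φR_n ≈ 282 kN

t_e = 0.707 × 5 = 3.535 mm; A_we = 3.535 × 215 = 760 mm².
Directional factor: 1.0 + 0.5 sin^1.5(90°) = 1.5.
F_nw = 0.6 × 550 × 1.5 = 495 MPa.
φR_n = 0.75 × 495 × 760 × 10⁻³ = 282.2 kN.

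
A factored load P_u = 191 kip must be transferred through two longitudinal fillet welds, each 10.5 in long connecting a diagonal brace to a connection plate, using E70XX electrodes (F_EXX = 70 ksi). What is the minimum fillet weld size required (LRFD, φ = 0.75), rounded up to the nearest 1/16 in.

Total weld length L = 21 in.
Required throat t_e = P_u / (φ × 0.6 F_EXX × L) = 191 / (0.75 × 0.6 × 70 × 21) = 0.2887 in.
Required leg w = t_e / 0.707 = 0.4084 in → use 7/16 in.

w = 7/16 in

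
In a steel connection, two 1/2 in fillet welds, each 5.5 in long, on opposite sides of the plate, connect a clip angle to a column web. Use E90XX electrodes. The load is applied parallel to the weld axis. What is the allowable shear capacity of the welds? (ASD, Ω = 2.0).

R_n/Ω ≈ 105 kip

E90XX → F_EXX = 90 ksi.
Effective throat t_e = 0.707 × 0.5 = 0.3535 in.
Total length L = 11 in; A_we = 0.3535 × 11 = 3.888 in².
F_nw = 0.6 F_EXX = 0.6 × 90 = 54 ksi.
R_n = 54 × 3.888 = 210 kip; R_n/Ω = 210/2.0 = 105 kip.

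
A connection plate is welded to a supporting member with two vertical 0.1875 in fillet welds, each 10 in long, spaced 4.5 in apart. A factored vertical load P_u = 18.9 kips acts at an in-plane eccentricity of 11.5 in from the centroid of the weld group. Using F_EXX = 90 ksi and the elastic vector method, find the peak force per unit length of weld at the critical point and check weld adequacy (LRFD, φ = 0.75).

Total weld length L_w = 20 in. Treat welds as unit-width lines.
Polar moment about centroid: J = 2[d³/12 + d(b/2)²] = 2[10³/12 + 10×2.25²] = 267.9 in³.
Direct shear f_v = P/L_w = 18.9 / 20 = 0.945 kip/in (vertical).
Torsion M = P·e = 18.9 × 11.5 = 217.35 kip·in.
Critical point at (x, y) = (2.25, 5) from centroid. f_tx = M·y/J = 4.056 kip/in; f_ty = M·x/J = 1.825 kip/in.
Resultant f_max = √[f_tx² + (f_v + f_ty)²] = √[4.056² + (0.945 + 1.825)²] = 4.912 kip/in.
Capacity per unit length: φr_n = 0.75 × 0.6 × 90 × (0.707 × 0.1875) = 5.369 kip/in.
4.912 ≤ 5.369 → adequate.

f_max ≈ 4.91 kip/in; adequate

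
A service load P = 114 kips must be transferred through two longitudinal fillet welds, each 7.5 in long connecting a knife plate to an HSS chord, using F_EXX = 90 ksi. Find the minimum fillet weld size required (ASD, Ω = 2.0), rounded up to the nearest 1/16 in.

Total weld length L = 15 in.
Required throat t_e = P × Ω / (0.6 F_EXX × L) = 114 × 2.0 / (0.6 × 90 × 15) = 0.2815 in.
Required leg w = t_e / 0.707 = 0.3981 in → use 7/16 in.

w = 7/16 in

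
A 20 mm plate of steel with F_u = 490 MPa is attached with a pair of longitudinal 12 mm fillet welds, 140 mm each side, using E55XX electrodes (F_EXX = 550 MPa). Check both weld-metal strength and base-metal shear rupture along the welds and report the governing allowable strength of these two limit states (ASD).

t_e = 0.707 × 12 = 8.484 mm; L = 280 mm.
Weld metal: R_n/Ω = (1/2.0) × 0.6 × 550 × 8.484 × 280 × 10⁻³ = 392 kN.
Base metal (shear rupture): R_n/Ω = (1/2.0) × 0.6 × 490 × 20 × 280 × 10⁻³ = 823.2 kN.
Governing: weld metal.

R_n/Ω ≈ 392 kN (weld metal governs)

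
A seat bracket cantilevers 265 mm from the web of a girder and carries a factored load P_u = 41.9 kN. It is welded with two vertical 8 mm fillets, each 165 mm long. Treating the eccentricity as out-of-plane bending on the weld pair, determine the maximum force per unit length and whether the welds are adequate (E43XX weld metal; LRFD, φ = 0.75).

f_max ≈ 1230 N/mm; NOT adequate

E43XX → F_EXX = 430 MPa.
L_w = 2 × 165 = 330 mm; section modulus (unit throat) S = 2 × L²/6 = 9075 mm².
Direct shear f_v = P/L_w = 41.9×10³/330 = 127 N/mm.
Moment M = P × e = 41.9×10³ × 265 = 11104000 N·mm; bending f_b = M/S = 1224 N/mm.
f_max = √(f_v² + f_b²) = √(127² + 1224²) = 1230 N/mm.
φr_n = 0.75 × 0.6 × 430 × (0.707 × 8) = 1094 N/mm → NOT adequate.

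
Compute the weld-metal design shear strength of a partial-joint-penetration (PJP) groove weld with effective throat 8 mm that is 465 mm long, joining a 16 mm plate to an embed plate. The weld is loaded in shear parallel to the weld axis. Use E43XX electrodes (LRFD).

E43XX → F_EXX = 430 MPa.
Effective throat (given) t_e = 8 mm.
A_we = 8 × 465 = 3720 mm².
F_nw = 0.6 F_EXX = 258 MPa.
φR_n = 0.75 × 258 × 3720 × 10⁻³ = 719.8 kN.

φR_n ≈ 720 kN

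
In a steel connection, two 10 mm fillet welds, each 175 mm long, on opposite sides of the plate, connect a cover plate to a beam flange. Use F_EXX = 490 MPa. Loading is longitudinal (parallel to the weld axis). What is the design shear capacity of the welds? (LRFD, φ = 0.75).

Effective throat t_e = 0.707 × 10 = 7.07 mm.
Total length L = 350 mm; A_we = 7.07 × 350 = 2474 mm².
F_nw = 0.6 F_EXX = 0.6 × 490 = 294 MPa.
φR_n = 0.75 × 294 × 2474 × 10⁻³ = 545.6 kN.

φR_n ≈ 546 kN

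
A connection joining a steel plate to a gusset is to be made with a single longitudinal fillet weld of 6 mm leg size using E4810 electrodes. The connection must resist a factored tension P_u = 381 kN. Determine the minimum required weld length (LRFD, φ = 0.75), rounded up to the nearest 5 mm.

L = 420 mm

E48XX → F_EXX = 480 MPa.
Throat t_e = 0.707 × 6 = 4.242 mm.
φr_n = 0.75 × 0.6 × 480 × 4.242 × 10⁻³ = 0.9163 kN/mm.
L_req = P_u / φr_n = 381 / 0.9163 = 415.8 mm total.
Round up → use L = 420 mm.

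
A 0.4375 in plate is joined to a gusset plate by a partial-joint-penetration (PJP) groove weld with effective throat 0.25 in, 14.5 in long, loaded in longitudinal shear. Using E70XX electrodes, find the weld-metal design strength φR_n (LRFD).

E70XX → F_EXX = 70 ksi.
Effective throat (given) t_e = 0.25 in.
A_we = 0.25 × 14.5 = 3.625 in².
F_nw = 0.6 F_EXX = 42 ksi.
φR_n = 0.75 × 42 × 3.625 = 114.2 kip.

φR_n ≈ 114 kip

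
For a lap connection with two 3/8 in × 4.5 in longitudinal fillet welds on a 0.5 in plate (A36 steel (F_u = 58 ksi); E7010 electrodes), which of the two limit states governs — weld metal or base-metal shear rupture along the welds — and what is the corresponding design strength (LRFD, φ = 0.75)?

E70XX → F_EXX = 70 ksi.
t_e = 0.707 × 0.375 = 0.2651 in; L = 9 in.
Weld metal: φR_n = 0.75 × 0.6 × 70 × 0.2651 × 9 = 75.16 kips.
Base metal (shear rupture): φR_n = 0.75 × 0.6 × 58 × 0.5 × 9 = 117.4 kips.
Governing: weld metal.

φR_n ≈ 75.2 kips (weld metal governs)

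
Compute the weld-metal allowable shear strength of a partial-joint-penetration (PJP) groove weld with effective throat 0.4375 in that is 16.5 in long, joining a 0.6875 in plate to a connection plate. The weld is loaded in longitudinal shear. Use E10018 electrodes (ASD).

E100XX → F_EXX = 100 ksi.
Effective throat (given) t_e = 0.4375 in.
A_we = 0.4375 × 16.5 = 7.219 in².
F_nw = 0.6 F_EXX = 60 ksi.
R_n/Ω = (60 × 7.219) / 2.0 = 216.6 kip.

R_n/Ω ≈ 217 kip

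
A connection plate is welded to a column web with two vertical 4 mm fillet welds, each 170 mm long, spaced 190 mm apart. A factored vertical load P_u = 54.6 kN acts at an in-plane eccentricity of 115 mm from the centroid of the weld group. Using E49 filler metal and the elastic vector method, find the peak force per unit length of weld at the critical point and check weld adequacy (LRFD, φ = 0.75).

E49XX → F_EXX = 490 MPa.
Total weld length L_w = 340 mm. Treat welds as unit-width lines.
Polar moment about centroid: J = 2[d³/12 + d(b/2)²] = 2[170³/12 + 170×95²] = 3887000 mm³.
Direct shear f_v = P/L_w = 54.6×10³ / 340 = 160.6 N/mm (vertical).
Torsion M = P·e = 54.6×10³ × 115 = 6279000 N·mm.
Critical point at (x, y) = (95, 85) from centroid. f_tx = M·y/J = 137.3 N/mm; f_ty = M·x/J = 153.4 N/mm.
Resultant f_max = √[f_tx² + (f_v + f_ty)²] = √[137.3² + (160.6 + 153.4)²] = 342.7 N/mm.
Capacity per unit length: φr_n = 0.75 × 0.6 × 490 × (0.707 × 4) = 623.6 N/mm.
342.7 ≤ 623.6 → adequate.

f_max ≈ 343 N/mm; adequate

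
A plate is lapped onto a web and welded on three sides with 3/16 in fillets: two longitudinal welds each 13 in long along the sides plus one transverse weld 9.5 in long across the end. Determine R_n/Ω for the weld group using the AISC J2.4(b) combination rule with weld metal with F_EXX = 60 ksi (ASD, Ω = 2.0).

t_e = 0.707 × 0.1875 = 0.1326 in.
R_nwl = 0.6 × 60 × 0.1326 × 26 = 124.1 kips (longitudinal, 2 welds).
R_nwt = 0.6 × 60 × 0.1326 × 9.5 = 45.34 kips (transverse, base value).
(i) R_nwl + R_nwt = 169.4 kips; (ii) 0.85 R_nwl + 1.5 R_nwt = 173.5 kips.
R_n = max = 173.5 kips [governs: (ii)]; R_n/Ω = 86.74 kips.

R_n/Ω ≈ 86.7 kips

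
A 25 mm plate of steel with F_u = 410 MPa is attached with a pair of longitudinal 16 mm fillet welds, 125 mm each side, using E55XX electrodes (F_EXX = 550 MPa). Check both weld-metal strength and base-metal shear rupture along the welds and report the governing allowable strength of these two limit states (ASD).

R_n/Ω ≈ 467 kN (weld metal governs)

t_e = 0.707 × 16 = 11.31 mm; L = 250 mm.
Weld metal: R_n/Ω = (1/2.0) × 0.6 × 550 × 11.31 × 250 × 10⁻³ = 466.6 kN.
Base metal (shear rupture): R_n/Ω = (1/2.0) × 0.6 × 410 × 25 × 250 × 10⁻³ = 768.8 kN.
Governing: weld metal.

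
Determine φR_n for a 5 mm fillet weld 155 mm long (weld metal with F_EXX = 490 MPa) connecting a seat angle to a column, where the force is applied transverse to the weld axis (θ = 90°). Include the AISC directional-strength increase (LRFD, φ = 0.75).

t_e = 0.707 × 5 = 3.535 mm; A_we = 3.535 × 155 = 547.9 mm².
Directional factor: 1.0 + 0.5 sin^1.5(90°) = 1.5.
F_nw = 0.6 × 490 × 1.5 = 441 MPa.
φR_n = 0.75 × 441 × 547.9 × 10⁻³ = 181.2 kN.

φR_n ≈ 181 kN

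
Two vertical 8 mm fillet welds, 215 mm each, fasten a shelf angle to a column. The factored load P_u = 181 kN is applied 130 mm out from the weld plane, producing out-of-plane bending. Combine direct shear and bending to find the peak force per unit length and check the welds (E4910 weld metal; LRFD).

f_max ≈ 1580 N/mm; NOT adequate

E49XX → F_EXX = 490 MPa.
L_w = 2 × 215 = 430 mm; section modulus (unit throat) S = 2 × L²/6 = 15410 mm².
Direct shear f_v = P/L_w = 181×10³/430 = 420.9 N/mm.
Moment M = P × e = 181×10³ × 130 = 23530000 N·mm; bending f_b = M/S = 1527 N/mm.
f_max = √(f_v² + f_b²) = √(420.9² + 1527²) = 1584 N/mm.
φr_n = 0.75 × 0.6 × 490 × (0.707 × 8) = 1247 N/mm → NOT adequate.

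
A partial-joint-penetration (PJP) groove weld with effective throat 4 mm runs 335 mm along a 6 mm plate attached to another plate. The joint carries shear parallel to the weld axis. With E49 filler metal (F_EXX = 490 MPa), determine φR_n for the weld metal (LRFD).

φR_n ≈ 295 kN

Effective throat (given) t_e = 4 mm.
A_we = 4 × 335 = 1340 mm².
F_nw = 0.6 F_EXX = 294 MPa.
φR_n = 0.75 × 294 × 1340 × 10⁻³ = 295.5 kN.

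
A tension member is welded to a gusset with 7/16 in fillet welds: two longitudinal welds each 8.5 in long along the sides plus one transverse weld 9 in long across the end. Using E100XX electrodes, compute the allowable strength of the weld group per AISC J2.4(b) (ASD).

R_n/Ω ≈ 259 kips

E100XX → F_EXX = 100 ksi.
t_e = 0.707 × 0.4375 = 0.3093 in.
R_nwl = 0.6 × 100 × 0.3093 × 17 = 315.5 kips (longitudinal, 2 welds).
R_nwt = 0.6 × 100 × 0.3093 × 9 = 167 kips (transverse, base value).
(i) R_nwl + R_nwt = 482.5 kips; (ii) 0.85 R_nwl + 1.5 R_nwt = 518.7 kips.
R_n = max = 518.7 kips [governs: (ii)]; R_n/Ω = 259.4 kips.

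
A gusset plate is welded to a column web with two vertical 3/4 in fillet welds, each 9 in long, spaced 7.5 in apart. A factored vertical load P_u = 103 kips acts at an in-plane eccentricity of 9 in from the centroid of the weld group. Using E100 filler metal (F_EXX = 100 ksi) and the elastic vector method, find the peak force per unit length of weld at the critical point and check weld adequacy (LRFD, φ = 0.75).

f_max ≈ 18.7 kip/in; adequate

Total weld length L_w = 18 in. Treat welds as unit-width lines.
Polar moment about centroid: J = 2[d³/12 + d(b/2)²] = 2[9³/12 + 9×3.75²] = 374.6 in³.
Direct shear f_v = P/L_w = 103 / 18 = 5.722 kip/in (vertical).
Torsion M = P·e = 103 × 9 = 927 kip·in.
Critical point at (x, y) = (3.75, 4.5) from centroid. f_tx = M·y/J = 11.14 kip/in; f_ty = M·x/J = 9.279 kip/in.
Resultant f_max = √[f_tx² + (f_v + f_ty)²] = √[11.14² + (5.722 + 9.279)²] = 18.68 kip/in.
Capacity per unit length: φr_n = 0.75 × 0.6 × 100 × (0.707 × 0.75) = 23.86 kip/in.
18.68 ≤ 23.86 → adequate.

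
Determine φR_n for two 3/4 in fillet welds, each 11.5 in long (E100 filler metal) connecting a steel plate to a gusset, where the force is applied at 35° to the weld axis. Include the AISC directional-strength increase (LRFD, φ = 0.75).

φR_n ≈ 668 kips

E100XX → F_EXX = 100 ksi.
t_e = 0.707 × 0.75 = 0.5302 in; A_we = 0.5302 × 23 = 12.2 in².
Directional factor: 1.0 + 0.5 sin^1.5(35°) = 1.217.
F_nw = 0.6 × 100 × 1.217 = 73.03 ksi.
φR_n = 0.75 × 73.03 × 12.2 = 668 kips.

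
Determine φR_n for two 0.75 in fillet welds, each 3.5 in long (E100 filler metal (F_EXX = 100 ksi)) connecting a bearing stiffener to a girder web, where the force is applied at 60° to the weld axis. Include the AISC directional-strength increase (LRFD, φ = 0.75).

φR_n ≈ 234 kips

t_e = 0.707 × 0.75 = 0.5302 in; A_we = 0.5302 × 7 = 3.712 in².
Directional factor: 1.0 + 0.5 sin^1.5(60°) = 1.403.
F_nw = 0.6 × 100 × 1.403 = 84.18 ksi.
φR_n = 0.75 × 84.18 × 3.712 = 234.3 kips.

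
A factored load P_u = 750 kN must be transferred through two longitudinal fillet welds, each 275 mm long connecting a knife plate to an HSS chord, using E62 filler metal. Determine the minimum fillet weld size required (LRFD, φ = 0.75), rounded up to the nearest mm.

E62XX → F_EXX = 620 MPa.
Total weld length L = 550 mm.
Required throat t_e = P_u / (φ × 0.6 F_EXX × L) = 750 / (0.75 × 0.6 × 620 × 550 × 10⁻³) = 4.888 mm.
Required leg w = t_e / 0.707 = 6.913 mm → use 7 mm.

w = 7 mm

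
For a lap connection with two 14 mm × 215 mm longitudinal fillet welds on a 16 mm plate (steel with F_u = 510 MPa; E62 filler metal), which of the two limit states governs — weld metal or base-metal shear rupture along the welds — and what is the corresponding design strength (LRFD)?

φR_n ≈ 1190 kN (weld metal governs)

E62XX → F_EXX = 620 MPa.
t_e = 0.707 × 14 = 9.898 mm; L = 430 mm.
Weld metal: φR_n = 0.75 × 0.6 × 620 × 9.898 × 430 × 10⁻³ = 1187 kN.
Base metal (shear rupture): φR_n = 0.75 × 0.6 × 510 × 16 × 430 × 10⁻³ = 1579 kN.
Governing: weld metal.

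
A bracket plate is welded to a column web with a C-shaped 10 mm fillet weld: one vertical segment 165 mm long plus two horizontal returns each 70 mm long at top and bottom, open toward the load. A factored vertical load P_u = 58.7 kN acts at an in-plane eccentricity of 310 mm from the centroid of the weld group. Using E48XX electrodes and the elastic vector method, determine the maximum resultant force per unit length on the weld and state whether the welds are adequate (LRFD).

f_max ≈ 1330 N/mm; adequate

E48XX → F_EXX = 480 MPa.
Total weld length L_w = 305 mm. Treat welds as unit-width lines.
Centroid: x̄ = 2×70×35 / 305 = 16.07 mm from the vertical weld.
Polar moment about centroid: J = I_x + I_y = [165³/12 + 2×70×82.5²] + [165×16.07² + 2(70³/12 + 70×18.93²)] = 1477000 mm³.
Direct shear f_v = P/L_w = 58.7×10³ / 305 = 192.5 N/mm (vertical).
Torsion M = P·e = 58.7×10³ × 310 = 18197000 N·mm.
Critical point at (x, y) = (53.93, 82.5) from centroid. f_tx = M·y/J = 1016 N/mm; f_ty = M·x/J = 664.4 N/mm.
Resultant f_max = √[f_tx² + (f_v + f_ty)²] = √[1016² + (192.5 + 664.4)²] = 1329 N/mm.
Capacity per unit length: φr_n = 0.75 × 0.6 × 480 × (0.707 × 10) = 1527 N/mm.
1329 ≤ 1527 → adequate.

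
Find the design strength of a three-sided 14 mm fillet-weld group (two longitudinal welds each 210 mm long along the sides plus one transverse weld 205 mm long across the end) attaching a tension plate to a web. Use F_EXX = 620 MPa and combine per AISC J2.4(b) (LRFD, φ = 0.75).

t_e = 0.707 × 14 = 9.898 mm.
R_nwl = 0.6 × 620 × 9.898 × 420 × 10⁻³ = 1546 kN (longitudinal, 2 welds).
R_nwt = 0.6 × 620 × 9.898 × 205 × 10⁻³ = 754.8 kN (transverse, base value).
(i) R_nwl + R_nwt = 2301 kN; (ii) 0.85 R_nwl + 1.5 R_nwt = 2447 kN.
R_n = max = 2447 kN [governs: (ii)]; φR_n = 1835 kN.

φR_n ≈ 1840 kN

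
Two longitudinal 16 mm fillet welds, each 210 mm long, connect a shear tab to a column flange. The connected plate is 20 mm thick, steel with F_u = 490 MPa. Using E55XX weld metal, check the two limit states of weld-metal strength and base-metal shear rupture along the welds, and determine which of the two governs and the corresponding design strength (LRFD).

E55XX → F_EXX = 550 MPa.
t_e = 0.707 × 16 = 11.31 mm; L = 420 mm.
Weld metal: φR_n = 0.75 × 0.6 × 550 × 11.31 × 420 × 10⁻³ = 1176 kN.
Base metal (shear rupture): φR_n = 0.75 × 0.6 × 490 × 20 × 420 × 10⁻³ = 1852 kN.
Governing: weld metal.

φR_n ≈ 1180 kN (weld metal governs)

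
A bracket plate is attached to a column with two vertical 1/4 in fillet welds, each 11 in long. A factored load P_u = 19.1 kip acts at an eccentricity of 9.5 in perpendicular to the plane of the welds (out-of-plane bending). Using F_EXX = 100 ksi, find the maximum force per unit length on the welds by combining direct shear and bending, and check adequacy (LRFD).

L_w = 2 × 11 = 22 in; section modulus (unit throat) S = 2 × L²/6 = 40.33 in².
Direct shear f_v = P/L_w = 19.1/22 = 0.8682 kip/in.
Moment M = P × e = 19.1 × 9.5 = 181.45 kip·in; bending f_b = M/S = 4.499 kip/in.
f_max = √(f_v² + f_b²) = √(0.8682² + 4.499²) = 4.582 kip/in.
φr_n = 0.75 × 0.6 × 100 × (0.707 × 0.25) = 7.954 kip/in → adequate.

f_max ≈ 4.58 kip/in; adequate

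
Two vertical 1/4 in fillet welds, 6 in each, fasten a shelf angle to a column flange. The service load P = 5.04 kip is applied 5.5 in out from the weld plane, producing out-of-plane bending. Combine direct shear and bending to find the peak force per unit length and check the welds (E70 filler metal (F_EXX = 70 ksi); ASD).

f_max ≈ 2.35 kip/in; adequate

L_w = 2 × 6 = 12 in; section modulus (unit throat) S = 2 × L²/6 = 12 in².
Direct shear f_v = P/L_w = 5.04/12 = 0.42 kip/in.
Moment M = P × e = 5.04 × 5.5 = 27.72 kip·in; bending f_b = M/S = 2.31 kip/in.
f_max = √(f_v² + f_b²) = √(0.42² + 2.31²) = 2.348 kip/in.
r_n/Ω = (1/2.0) × 0.6 × 70 × (0.707 × 0.25) = 3.712 kip/in → adequate.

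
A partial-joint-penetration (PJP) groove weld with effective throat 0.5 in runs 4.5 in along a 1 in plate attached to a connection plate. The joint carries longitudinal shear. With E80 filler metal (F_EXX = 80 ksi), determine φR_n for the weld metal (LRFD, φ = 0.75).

Effective throat (given) t_e = 0.5 in.
A_we = 0.5 × 4.5 = 2.25 in².
F_nw = 0.6 F_EXX = 48 ksi.
φR_n = 0.75 × 48 × 2.25 = 81 kip.

φR_n ≈ 81 kip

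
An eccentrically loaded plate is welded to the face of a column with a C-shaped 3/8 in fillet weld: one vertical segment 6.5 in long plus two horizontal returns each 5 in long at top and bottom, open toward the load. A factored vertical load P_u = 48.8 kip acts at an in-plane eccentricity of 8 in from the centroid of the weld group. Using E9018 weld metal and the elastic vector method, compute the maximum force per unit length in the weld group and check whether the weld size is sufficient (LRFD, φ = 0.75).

E90XX → F_EXX = 90 ksi.
Total weld length L_w = 16.5 in. Treat welds as unit-width lines.
Centroid: x̄ = 2×5×2.5 / 16.5 = 1.515 in from the vertical weld.
Polar moment about centroid: J = I_x + I_y = [6.5³/12 + 2×5×3.25²] + [6.5×1.515² + 2(5³/12 + 5×0.9848²)] = 174 in³.
Direct shear f_v = P/L_w = 48.8 / 16.5 = 2.958 kip/in (vertical).
Torsion M = P·e = 48.8 × 8 = 390.4 kip·in.
Critical point at (x, y) = (3.485, 3.25) from centroid. f_tx = M·y/J = 7.293 kip/in; f_ty = M·x/J = 7.82 kip/in.
Resultant f_max = √[f_tx² + (f_v + f_ty)²] = √[7.293² + (2.958 + 7.82)²] = 13.01 kip/in.
Capacity per unit length: φr_n = 0.75 × 0.6 × 90 × (0.707 × 0.375) = 10.74 kip/in.
13.01 > 10.74 → NOT adequate.

f_max ≈ 13 kip/in; NOT adequate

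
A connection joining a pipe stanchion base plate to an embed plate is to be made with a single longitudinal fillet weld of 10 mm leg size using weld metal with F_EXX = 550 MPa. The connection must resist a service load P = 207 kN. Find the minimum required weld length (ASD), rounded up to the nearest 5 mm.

Throat t_e = 0.707 × 10 = 7.07 mm.
r_n/Ω = (0.6 × 550 × 7.07) / 2.0 = 1167 N/mm = 1.167 kN/mm.
L_req = P / (r_n/Ω) = 207 / 1.167 = 177.4 mm total.
Round up → use L = 180 mm.

L = 180 mm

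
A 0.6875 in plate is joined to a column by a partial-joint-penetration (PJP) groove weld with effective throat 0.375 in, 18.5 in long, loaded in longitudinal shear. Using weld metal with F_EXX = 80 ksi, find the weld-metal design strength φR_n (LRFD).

Effective throat (given) t_e = 0.375 in.
A_we = 0.375 × 18.5 = 6.938 in².
F_nw = 0.6 F_EXX = 48 ksi.
φR_n = 0.75 × 48 × 6.938 = 249.8 kips.

φR_n ≈ 250 kips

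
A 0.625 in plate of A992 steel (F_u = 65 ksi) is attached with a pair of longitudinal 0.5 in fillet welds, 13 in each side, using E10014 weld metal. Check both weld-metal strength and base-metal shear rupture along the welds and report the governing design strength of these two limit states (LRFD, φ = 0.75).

E100XX → F_EXX = 100 ksi.
t_e = 0.707 × 0.5 = 0.3535 in; L = 26 in.
Weld metal: φR_n = 0.75 × 0.6 × 100 × 0.3535 × 26 = 413.6 kip.
Base metal (shear rupture): φR_n = 0.75 × 0.6 × 65 × 0.625 × 26 = 475.3 kip.
Governing: weld metal.

φR_n ≈ 414 kip (weld metal governs)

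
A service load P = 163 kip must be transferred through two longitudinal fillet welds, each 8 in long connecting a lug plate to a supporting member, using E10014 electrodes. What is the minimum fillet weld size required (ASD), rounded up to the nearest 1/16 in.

E100XX → F_EXX = 100 ksi.
Total weld length L = 16 in.
Required throat t_e = P × Ω / (0.6 F_EXX × L) = 163 × 2.0 / (0.6 × 100 × 16) = 0.3396 in.
Required leg w = t_e / 0.707 = 0.4803 in → use 1/2 in.

w = 1/2 in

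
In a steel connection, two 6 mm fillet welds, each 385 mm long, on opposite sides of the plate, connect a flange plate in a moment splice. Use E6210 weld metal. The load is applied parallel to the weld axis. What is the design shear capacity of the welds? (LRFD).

E62XX → F_EXX = 620 MPa.
Effective throat t_e = 0.707 × 6 = 4.242 mm.
Total length L = 770 mm; A_we = 4.242 × 770 = 3266 mm².
F_nw = 0.6 F_EXX = 0.6 × 620 = 372 MPa.
φR_n = 0.75 × 372 × 3266 × 10⁻³ = 911.3 kN.

φR_n ≈ 911 kN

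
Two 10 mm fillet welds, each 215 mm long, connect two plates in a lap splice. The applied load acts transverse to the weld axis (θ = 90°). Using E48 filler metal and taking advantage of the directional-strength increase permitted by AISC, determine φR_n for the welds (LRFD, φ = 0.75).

φR_n ≈ 985 kN

E48XX → F_EXX = 480 MPa.
t_e = 0.707 × 10 = 7.07 mm; A_we = 7.07 × 430 = 3040 mm².
Directional factor: 1.0 + 0.5 sin^1.5(90°) = 1.5.
F_nw = 0.6 × 480 × 1.5 = 432 MPa.
φR_n = 0.75 × 432 × 3040 × 10⁻³ = 985 kN.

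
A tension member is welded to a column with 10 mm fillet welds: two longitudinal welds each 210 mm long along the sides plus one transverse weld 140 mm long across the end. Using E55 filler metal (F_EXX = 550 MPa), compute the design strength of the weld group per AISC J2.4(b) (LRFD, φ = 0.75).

φR_n ≈ 992 kN

t_e = 0.707 × 10 = 7.07 mm.
R_nwl = 0.6 × 550 × 7.07 × 420 × 10⁻³ = 979.9 kN (longitudinal, 2 welds).
R_nwt = 0.6 × 550 × 7.07 × 140 × 10⁻³ = 326.6 kN (transverse, base value).
(i) R_nwl + R_nwt = 1307 kN; (ii) 0.85 R_nwl + 1.5 R_nwt = 1323 kN.
R_n = max = 1323 kN [governs: (ii)]; φR_n = 992.2 kN.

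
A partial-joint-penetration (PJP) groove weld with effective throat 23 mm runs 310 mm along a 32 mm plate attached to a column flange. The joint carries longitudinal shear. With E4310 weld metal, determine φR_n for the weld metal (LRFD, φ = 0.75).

E43XX → F_EXX = 430 MPa.
Effective throat (given) t_e = 23 mm.
A_we = 23 × 310 = 7130 mm².
F_nw = 0.6 F_EXX = 258 MPa.
φR_n = 0.75 × 258 × 7130 × 10⁻³ = 1380 kN.

φR_n ≈ 1380 kN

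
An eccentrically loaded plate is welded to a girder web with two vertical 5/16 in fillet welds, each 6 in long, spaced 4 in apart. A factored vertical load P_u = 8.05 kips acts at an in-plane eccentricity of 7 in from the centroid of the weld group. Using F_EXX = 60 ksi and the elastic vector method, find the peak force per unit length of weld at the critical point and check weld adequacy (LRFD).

f_max ≈ 2.85 kip/in; adequate

Total weld length L_w = 12 in. Treat welds as unit-width lines.
Polar moment about centroid: J = 2[d³/12 + d(b/2)²] = 2[6³/12 + 6×2²] = 84 in³.
Direct shear f_v = P/L_w = 8.05 / 12 = 0.6708 kip/in (vertical).
Torsion M = P·e = 8.05 × 7 = 56.35 kip·in.
Critical point at (x, y) = (2, 3) from centroid. f_tx = M·y/J = 2.013 kip/in; f_ty = M·x/J = 1.342 kip/in.
Resultant f_max = √[f_tx² + (f_v + f_ty)²] = √[2.013² + (0.6708 + 1.342)²] = 2.846 kip/in.
Capacity per unit length: φr_n = 0.75 × 0.6 × 60 × (0.707 × 0.3125) = 5.965 kip/in.
2.846 ≤ 5.965 → adequate.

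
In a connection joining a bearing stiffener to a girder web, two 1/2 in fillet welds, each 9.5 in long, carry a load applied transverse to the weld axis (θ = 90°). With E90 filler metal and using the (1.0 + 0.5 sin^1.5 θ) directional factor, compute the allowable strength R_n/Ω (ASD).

R_n/Ω ≈ 272 kips

E90XX → F_EXX = 90 ksi.
t_e = 0.707 × 0.5 = 0.3535 in; A_we = 0.3535 × 19 = 6.716 in².
Directional factor: 1.0 + 0.5 sin^1.5(90°) = 1.5.
F_nw = 0.6 × 90 × 1.5 = 81 ksi.
R_n/Ω = (81 × 6.716) / 2.0 = 272 kips.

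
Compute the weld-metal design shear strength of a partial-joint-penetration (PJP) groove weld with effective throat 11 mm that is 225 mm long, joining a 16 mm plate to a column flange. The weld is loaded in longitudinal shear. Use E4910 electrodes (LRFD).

φR_n ≈ 546 kN

E49XX → F_EXX = 490 MPa.
Effective throat (given) t_e = 11 mm.
A_we = 11 × 225 = 2475 mm².
F_nw = 0.6 F_EXX = 294 MPa.
φR_n = 0.75 × 294 × 2475 × 10⁻³ = 545.7 kN.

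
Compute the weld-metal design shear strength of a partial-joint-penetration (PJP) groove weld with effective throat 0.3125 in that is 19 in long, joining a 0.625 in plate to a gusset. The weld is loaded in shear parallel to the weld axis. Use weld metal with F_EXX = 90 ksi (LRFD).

Effective throat (given) t_e = 0.3125 in.
A_we = 0.3125 × 19 = 5.938 in².
F_nw = 0.6 F_EXX = 54 ksi.
φR_n = 0.75 × 54 × 5.938 = 240.5 kip.

φR_n ≈ 240 kip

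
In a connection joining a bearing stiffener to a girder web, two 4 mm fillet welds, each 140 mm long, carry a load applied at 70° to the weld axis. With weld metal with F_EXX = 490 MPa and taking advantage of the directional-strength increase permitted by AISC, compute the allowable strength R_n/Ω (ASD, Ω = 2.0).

t_e = 0.707 × 4 = 2.828 mm; A_we = 2.828 × 280 = 791.8 mm².
Directional factor: 1.0 + 0.5 sin^1.5(70°) = 1.455.
F_nw = 0.6 × 490 × 1.455 = 427.9 MPa.
R_n/Ω = (427.9 × 791.8) / 2.0 × 10⁻³ = 169.4 kN.

R_n/Ω ≈ 169 kN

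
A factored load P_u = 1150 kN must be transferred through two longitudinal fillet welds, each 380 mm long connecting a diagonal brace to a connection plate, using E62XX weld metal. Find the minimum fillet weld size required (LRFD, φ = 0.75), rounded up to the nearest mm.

w = 8 mm

E62XX → F_EXX = 620 MPa.
Total weld length L = 760 mm.
Required throat t_e = P_u / (φ × 0.6 F_EXX × L) = 1150 / (0.75 × 0.6 × 620 × 760 × 10⁻³) = 5.424 mm.
Required leg w = t_e / 0.707 = 7.671 mm → use 8 mm.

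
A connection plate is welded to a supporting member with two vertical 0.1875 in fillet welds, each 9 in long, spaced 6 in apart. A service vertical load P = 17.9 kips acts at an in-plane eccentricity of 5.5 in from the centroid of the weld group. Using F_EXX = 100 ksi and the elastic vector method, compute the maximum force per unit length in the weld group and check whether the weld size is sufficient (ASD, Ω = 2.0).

Total weld length L_w = 18 in. Treat welds as unit-width lines.
Polar moment about centroid: J = 2[d³/12 + d(b/2)²] = 2[9³/12 + 9×3²] = 283.5 in³.
Direct shear f_v = P/L_w = 17.9 / 18 = 0.9944 kip/in (vertical).
Torsion M = P·e = 17.9 × 5.5 = 98.45 kip·in.
Critical point at (x, y) = (3, 4.5) from centroid. f_tx = M·y/J = 1.563 kip/in; f_ty = M·x/J = 1.042 kip/in.
Resultant f_max = √[f_tx² + (f_v + f_ty)²] = √[1.563² + (0.9944 + 1.042)²] = 2.567 kip/in.
Capacity per unit length: r_n/Ω = (1/2.0) × 0.6 × 100 × (0.707 × 0.1875) = 3.977 kip/in.
2.567 ≤ 3.977 → adequate.

f_max ≈ 2.57 kip/in; adequate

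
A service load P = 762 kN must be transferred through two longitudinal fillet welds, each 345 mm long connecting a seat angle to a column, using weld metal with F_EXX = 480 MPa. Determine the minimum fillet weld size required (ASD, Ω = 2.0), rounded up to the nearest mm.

Total weld length L = 690 mm.
Required throat t_e = P × Ω / (0.6 F_EXX × L) = 762 × 2.0 / (0.6 × 480 × 690 × 10⁻³) = 7.669 mm.
Required leg w = t_e / 0.707 = 10.85 mm → use 11 mm.

w = 11 mm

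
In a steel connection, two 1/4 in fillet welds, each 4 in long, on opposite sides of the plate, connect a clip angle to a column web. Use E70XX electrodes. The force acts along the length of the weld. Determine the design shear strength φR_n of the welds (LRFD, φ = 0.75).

E70XX → F_EXX = 70 ksi.
Effective throat t_e = 0.707 × 0.25 = 0.1767 in.
Total length L = 8 in; A_we = 0.1767 × 8 = 1.414 in².
F_nw = 0.6 F_EXX = 0.6 × 70 = 42 ksi.
φR_n = 0.75 × 42 × 1.414 = 44.54 kips.

φR_n ≈ 44.5 kips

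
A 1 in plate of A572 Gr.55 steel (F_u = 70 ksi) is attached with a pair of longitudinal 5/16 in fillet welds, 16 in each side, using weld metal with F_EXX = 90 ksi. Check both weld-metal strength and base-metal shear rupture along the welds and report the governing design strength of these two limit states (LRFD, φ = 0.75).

t_e = 0.707 × 0.3125 = 0.2209 in; L = 32 in.
Weld metal: φR_n = 0.75 × 0.6 × 90 × 0.2209 × 32 = 286.3 kip.
Base metal (shear rupture): φR_n = 0.75 × 0.6 × 70 × 1 × 32 = 1008 kip.
Governing: weld metal.

φR_n ≈ 286 kip (weld metal governs)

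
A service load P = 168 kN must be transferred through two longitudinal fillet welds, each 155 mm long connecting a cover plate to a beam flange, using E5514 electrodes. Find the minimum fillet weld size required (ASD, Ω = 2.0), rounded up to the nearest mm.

w = 5 mm

E55XX → F_EXX = 550 MPa.
Total weld length L = 310 mm.
Required throat t_e = P × Ω / (0.6 F_EXX × L) = 168 × 2.0 / (0.6 × 550 × 310 × 10⁻³) = 3.284 mm.
Required leg w = t_e / 0.707 = 4.646 mm → use 5 mm.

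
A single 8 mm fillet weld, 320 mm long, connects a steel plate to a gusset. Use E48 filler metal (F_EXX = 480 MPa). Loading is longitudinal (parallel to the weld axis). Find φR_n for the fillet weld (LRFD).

φR_n ≈ 391 kN

Effective throat t_e = 0.707 × 8 = 5.656 mm.
Total length L = 320 mm; A_we = 5.656 × 320 = 1810 mm².
F_nw = 0.6 F_EXX = 0.6 × 480 = 288 MPa.
φR_n = 0.75 × 288 × 1810 × 10⁻³ = 390.9 kN.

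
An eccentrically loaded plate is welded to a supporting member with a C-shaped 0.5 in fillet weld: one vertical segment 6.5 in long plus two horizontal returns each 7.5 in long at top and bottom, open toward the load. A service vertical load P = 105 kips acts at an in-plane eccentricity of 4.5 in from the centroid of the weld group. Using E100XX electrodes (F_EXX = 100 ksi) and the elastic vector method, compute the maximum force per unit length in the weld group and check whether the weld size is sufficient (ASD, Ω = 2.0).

Total weld length L_w = 21.5 in. Treat welds as unit-width lines.
Centroid: x̄ = 2×7.5×3.75 / 21.5 = 2.616 in from the vertical weld.
Polar moment about centroid: J = I_x + I_y = [6.5³/12 + 2×7.5×3.25²] + [6.5×2.616² + 2(7.5³/12 + 7.5×1.134²)] = 315.4 in³.
Direct shear f_v = P/L_w = 105 / 21.5 = 4.884 kip/in (vertical).
Torsion M = P·e = 105 × 4.5 = 472.5 kip·in.
Critical point at (x, y) = (4.884, 3.25) from centroid. f_tx = M·y/J = 4.869 kip/in; f_ty = M·x/J = 7.316 kip/in.
Resultant f_max = √[f_tx² + (f_v + f_ty)²] = √[4.869² + (4.884 + 7.316)²] = 13.14 kip/in.
Capacity per unit length: r_n/Ω = (1/2.0) × 0.6 × 100 × (0.707 × 0.5) = 10.6 kip/in.
13.14 > 10.6 → NOT adequate.

f_max ≈ 13.1 kip/in; NOT adequate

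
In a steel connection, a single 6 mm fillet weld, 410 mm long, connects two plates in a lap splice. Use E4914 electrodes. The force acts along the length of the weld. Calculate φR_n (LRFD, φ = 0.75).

E49XX → F_EXX = 490 MPa.
Effective throat t_e = 0.707 × 6 = 4.242 mm.
Total length L = 410 mm; A_we = 4.242 × 410 = 1739 mm².
F_nw = 0.6 F_EXX = 0.6 × 490 = 294 MPa.
φR_n = 0.75 × 294 × 1739 × 10⁻³ = 383.5 kN.

φR_n ≈ 383 kN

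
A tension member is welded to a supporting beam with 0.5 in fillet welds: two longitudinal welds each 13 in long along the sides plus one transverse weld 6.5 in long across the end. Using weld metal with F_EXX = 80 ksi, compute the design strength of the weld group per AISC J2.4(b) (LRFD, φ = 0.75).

t_e = 0.707 × 0.5 = 0.3535 in.
R_nwl = 0.6 × 80 × 0.3535 × 26 = 441.2 kips (longitudinal, 2 welds).
R_nwt = 0.6 × 80 × 0.3535 × 6.5 = 110.3 kips (transverse, base value).
(i) R_nwl + R_nwt = 551.5 kips; (ii) 0.85 R_nwl + 1.5 R_nwt = 540.4 kips.
R_n = max = 551.5 kips [governs: (i)]; φR_n = 413.6 kips.

φR_n ≈ 414 kips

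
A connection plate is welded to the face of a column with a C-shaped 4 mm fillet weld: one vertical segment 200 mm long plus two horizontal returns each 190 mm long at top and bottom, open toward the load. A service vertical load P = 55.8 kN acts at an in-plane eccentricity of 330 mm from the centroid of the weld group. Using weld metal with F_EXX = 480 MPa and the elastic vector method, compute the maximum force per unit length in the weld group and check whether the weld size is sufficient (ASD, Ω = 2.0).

f_max ≈ 519 N/mm; NOT adequate

Total weld length L_w = 580 mm. Treat welds as unit-width lines.
Centroid: x̄ = 2×190×95 / 580 = 62.24 mm from the vertical weld.
Polar moment about centroid: J = I_x + I_y = [200³/12 + 2×190×100²] + [200×62.24² + 2(190³/12 + 190×32.76²)] = 6792000 mm³.
Direct shear f_v = P/L_w = 55.8×10³ / 580 = 96.21 N/mm (vertical).
Torsion M = P·e = 55.8×10³ × 330 = 18414000 N·mm.
Critical point at (x, y) = (127.8, 100) from centroid. f_tx = M·y/J = 271.1 N/mm; f_ty = M·x/J = 346.3 N/mm.
Resultant f_max = √[f_tx² + (f_v + f_ty)²] = √[271.1² + (96.21 + 346.3)²] = 519 N/mm.
Capacity per unit length: r_n/Ω = (1/2.0) × 0.6 × 480 × (0.707 × 4) = 407.2 N/mm.
519 > 407.2 → NOT adequate.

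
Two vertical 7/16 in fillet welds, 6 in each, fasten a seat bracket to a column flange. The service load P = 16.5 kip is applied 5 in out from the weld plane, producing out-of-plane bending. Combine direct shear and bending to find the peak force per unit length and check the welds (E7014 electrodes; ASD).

E70XX → F_EXX = 70 ksi.
L_w = 2 × 6 = 12 in; section modulus (unit throat) S = 2 × L²/6 = 12 in².
Direct shear f_v = P/L_w = 16.5/12 = 1.375 kip/in.
Moment M = P × e = 16.5 × 5 = 82.5 kip·in; bending f_b = M/S = 6.875 kip/in.
f_max = √(f_v² + f_b²) = √(1.375² + 6.875²) = 7.011 kip/in.
r_n/Ω = (1/2.0) × 0.6 × 70 × (0.707 × 0.4375) = 6.496 kip/in → NOT adequate.

f_max ≈ 7.01 kip/in; NOT adequate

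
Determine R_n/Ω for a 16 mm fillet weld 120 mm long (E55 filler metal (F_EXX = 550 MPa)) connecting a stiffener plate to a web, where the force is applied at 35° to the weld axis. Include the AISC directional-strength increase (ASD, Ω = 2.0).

R_n/Ω ≈ 273 kN

t_e = 0.707 × 16 = 11.31 mm; A_we = 11.31 × 120 = 1357 mm².
Directional factor: 1.0 + 0.5 sin^1.5(35°) = 1.217.
F_nw = 0.6 × 550 × 1.217 = 401.7 MPa.
R_n/Ω = (401.7 × 1357) / 2.0 × 10⁻³ = 272.6 kN.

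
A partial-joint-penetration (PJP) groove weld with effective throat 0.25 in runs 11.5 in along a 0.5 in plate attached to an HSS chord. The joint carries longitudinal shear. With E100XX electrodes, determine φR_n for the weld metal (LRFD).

E100XX → F_EXX = 100 ksi.
Effective throat (given) t_e = 0.25 in.
A_we = 0.25 × 11.5 = 2.875 in².
F_nw = 0.6 F_EXX = 60 ksi.
φR_n = 0.75 × 60 × 2.875 = 129.4 kip.

φR_n ≈ 129 kip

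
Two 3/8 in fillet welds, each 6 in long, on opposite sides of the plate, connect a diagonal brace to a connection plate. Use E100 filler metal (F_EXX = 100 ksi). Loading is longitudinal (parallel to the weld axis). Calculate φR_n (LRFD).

φR_n ≈ 143 kip

Effective throat t_e = 0.707 × 0.375 = 0.2651 in.
Total length L = 12 in; A_we = 0.2651 × 12 = 3.181 in².
F_nw = 0.6 F_EXX = 0.6 × 100 = 60 ksi.
φR_n = 0.75 × 60 × 3.181 = 143.2 kip.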